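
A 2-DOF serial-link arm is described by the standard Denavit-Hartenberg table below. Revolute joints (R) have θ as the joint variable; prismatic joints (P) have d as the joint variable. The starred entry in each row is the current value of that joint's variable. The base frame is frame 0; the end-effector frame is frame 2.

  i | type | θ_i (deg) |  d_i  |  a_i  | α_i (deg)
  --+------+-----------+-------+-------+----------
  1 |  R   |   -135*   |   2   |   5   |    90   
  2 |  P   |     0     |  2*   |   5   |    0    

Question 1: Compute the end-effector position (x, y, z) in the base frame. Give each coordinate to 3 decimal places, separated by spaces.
after link 1: o_1 = (-3.5355, -3.5355, 2.0000)
after link 2: o_2 = (-8.4853, -5.6569, 2.0000)

-8.485 -5.657 2.000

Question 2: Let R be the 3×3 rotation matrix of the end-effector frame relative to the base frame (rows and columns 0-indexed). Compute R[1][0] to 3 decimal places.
End-effector x-axis (col 0 of R) = (-0.7071,-0.7071,0.0000)
R[1][0] = -0.7071

-0.707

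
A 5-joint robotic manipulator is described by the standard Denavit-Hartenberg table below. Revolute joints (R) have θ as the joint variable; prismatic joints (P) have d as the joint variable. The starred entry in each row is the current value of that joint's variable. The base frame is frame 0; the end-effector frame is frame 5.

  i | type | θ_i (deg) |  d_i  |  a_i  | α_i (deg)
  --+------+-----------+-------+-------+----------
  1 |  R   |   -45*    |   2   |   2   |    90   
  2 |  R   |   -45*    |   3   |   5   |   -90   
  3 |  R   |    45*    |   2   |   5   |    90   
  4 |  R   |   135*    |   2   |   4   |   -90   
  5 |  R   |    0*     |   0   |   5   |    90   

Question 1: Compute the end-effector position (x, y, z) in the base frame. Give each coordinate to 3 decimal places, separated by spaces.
after link 1: o_1 = (1.4142, -1.4142, 2.0000)
after link 2: o_2 = (1.7929, -6.0355, -1.5355)
after link 3: o_3 = (7.0607, -6.3033, -2.6213)
after link 4: o_4 = (5.7678, -9.8388, -0.2071)
after link 5: o_5 = (4.5178, -12.1244, 4.0607)

4.518 -12.124 4.061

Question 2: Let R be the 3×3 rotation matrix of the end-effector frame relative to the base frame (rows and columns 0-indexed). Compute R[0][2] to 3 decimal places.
-0.146

End-effector z-axis (col 2 of R) = (-0.1464,-0.8536,-0.5000)
R[0][2] = -0.1464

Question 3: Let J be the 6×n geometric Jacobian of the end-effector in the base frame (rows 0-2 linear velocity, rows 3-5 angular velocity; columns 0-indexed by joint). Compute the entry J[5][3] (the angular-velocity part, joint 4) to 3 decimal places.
-0.500

axis z_3 = (-0.1464,-0.8536,-0.5000); lever o_n−o_3 = (-2.5429,-5.8211,6.6820)
cross product → J_v[:, 3] = (-8.6140,2.2500,-1.3180)
J_ω[:, 3] = z_3
entry J[5][3] = -0.5000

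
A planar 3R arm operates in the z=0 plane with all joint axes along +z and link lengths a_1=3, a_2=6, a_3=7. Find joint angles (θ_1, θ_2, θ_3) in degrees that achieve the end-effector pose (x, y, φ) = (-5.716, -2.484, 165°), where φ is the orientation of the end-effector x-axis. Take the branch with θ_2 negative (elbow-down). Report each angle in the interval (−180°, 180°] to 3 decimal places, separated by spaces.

wrist centre = target − a_3·(cos φ, sin φ) = (1.0455, -4.2957)
cos θ_2 = (19.5464−3²−6²)/(2·3·6) = -0.7070; θ_2 = -134.9951° (elbow-down)
β = atan2(-4.2957,1.0455) = -76.3215°; ψ = atan2(-4.2430,-1.2423) = -106.3191°
θ_1 = β − ψ = 29.9976°
θ_3 = φ − θ_1 − θ_2 = -90.0025° (wrapped to (-180°,180°])

29.998 -134.995 -90.003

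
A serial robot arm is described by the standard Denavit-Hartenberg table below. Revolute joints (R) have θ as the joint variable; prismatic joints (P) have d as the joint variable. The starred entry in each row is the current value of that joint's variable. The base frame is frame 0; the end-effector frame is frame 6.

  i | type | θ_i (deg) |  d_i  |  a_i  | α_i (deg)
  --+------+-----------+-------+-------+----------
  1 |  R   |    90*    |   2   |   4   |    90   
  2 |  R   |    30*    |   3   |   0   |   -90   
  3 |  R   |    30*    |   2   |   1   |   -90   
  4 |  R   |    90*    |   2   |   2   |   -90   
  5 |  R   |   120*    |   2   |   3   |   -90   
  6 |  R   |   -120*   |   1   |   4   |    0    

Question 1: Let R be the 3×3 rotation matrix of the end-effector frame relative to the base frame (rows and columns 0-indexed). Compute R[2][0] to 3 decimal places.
End-effector x-axis (col 0 of R) = (0.0580,-0.7120,-0.6998)
R[2][0] = -0.6998

-0.700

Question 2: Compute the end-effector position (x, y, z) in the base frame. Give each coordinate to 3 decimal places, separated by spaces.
3.817 -0.739 0.842

after link 1: o_1 = (0.0000, 4.0000, 2.0000)
after link 2: o_2 = (3.0000, 4.0000, 2.0000)
after link 3: o_3 = (2.5000, 3.7500, 4.1651)
after link 4: o_4 = (0.7679, 3.8840, 1.9330)
after link 5: o_5 = (4.0179, 2.7590, 3.0155)
after link 6: o_6 = (3.8170, -0.7386, 0.8415)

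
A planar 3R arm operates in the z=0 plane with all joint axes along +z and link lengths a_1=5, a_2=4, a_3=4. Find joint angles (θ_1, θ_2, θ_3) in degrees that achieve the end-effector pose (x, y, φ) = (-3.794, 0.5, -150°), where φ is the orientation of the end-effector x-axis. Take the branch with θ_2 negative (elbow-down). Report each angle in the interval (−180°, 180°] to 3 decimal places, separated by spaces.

149.995 -150.000 -149.994

wrist centre = target − a_3·(cos φ, sin φ) = (-0.3299, 2.5000)
cos θ_2 = (6.3588−5²−4²)/(2·5·4) = -0.8660; θ_2 = -150.0004° (elbow-down)
β = atan2(2.5000,-0.3299) = 97.5173°; ψ = atan2(-2.0000,1.5359) = -52.4775°
θ_1 = β − ψ = 149.9948°
θ_3 = φ − θ_1 − θ_2 = -149.9943° (wrapped to (-180°,180°])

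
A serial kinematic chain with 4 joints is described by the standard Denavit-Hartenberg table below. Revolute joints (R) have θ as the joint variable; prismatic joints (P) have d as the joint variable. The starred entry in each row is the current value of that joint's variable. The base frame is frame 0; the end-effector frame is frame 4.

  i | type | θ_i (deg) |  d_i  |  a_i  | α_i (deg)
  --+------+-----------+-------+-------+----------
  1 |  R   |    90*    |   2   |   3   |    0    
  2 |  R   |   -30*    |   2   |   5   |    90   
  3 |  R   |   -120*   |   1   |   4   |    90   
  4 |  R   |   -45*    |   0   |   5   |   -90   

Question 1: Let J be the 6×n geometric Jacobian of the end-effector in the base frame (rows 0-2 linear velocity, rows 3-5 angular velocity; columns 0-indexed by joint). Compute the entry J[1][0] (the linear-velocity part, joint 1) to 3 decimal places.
axis z_0 = ẑ; lever o_n−o_0 = (-1.5797,5.3349,-2.5260)
cross product → J_v[:, 0] = (-5.3349,-1.5797,0.0000)
J_ω[:, 0] = z_0
entry J[1][0] = -1.5797

-1.580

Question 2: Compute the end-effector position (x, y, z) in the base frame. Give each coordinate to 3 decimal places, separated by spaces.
after link 1: o_1 = (0.0000, 3.0000, 2.0000)
after link 2: o_2 = (2.5000, 7.3301, 4.0000)
after link 3: o_3 = (2.3660, 5.0981, 0.5359)
after link 4: o_4 = (-1.5797, 5.3349, -2.5260)

-1.580 5.335 -2.526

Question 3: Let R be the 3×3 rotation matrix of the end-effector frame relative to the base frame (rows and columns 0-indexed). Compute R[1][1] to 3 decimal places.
End-effector y-axis (col 1 of R) = (0.4330,0.7500,-0.5000)
R[1][1] = 0.7500

0.750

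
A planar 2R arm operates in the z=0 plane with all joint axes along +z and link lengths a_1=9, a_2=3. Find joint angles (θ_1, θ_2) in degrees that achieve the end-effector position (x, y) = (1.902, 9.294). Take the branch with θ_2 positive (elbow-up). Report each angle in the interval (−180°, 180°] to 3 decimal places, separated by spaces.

59.999 90.004

cos θ_2 = (89.9960−9²−3²)/(2·9·3) = -0.0001; θ_2 = 90.0042° (elbow-up)
β = atan2(9.2940,1.9020) = 78.4342°; ψ = atan2(3.0000,8.9998) = 18.4354°
θ_1 = β − ψ = 59.9989°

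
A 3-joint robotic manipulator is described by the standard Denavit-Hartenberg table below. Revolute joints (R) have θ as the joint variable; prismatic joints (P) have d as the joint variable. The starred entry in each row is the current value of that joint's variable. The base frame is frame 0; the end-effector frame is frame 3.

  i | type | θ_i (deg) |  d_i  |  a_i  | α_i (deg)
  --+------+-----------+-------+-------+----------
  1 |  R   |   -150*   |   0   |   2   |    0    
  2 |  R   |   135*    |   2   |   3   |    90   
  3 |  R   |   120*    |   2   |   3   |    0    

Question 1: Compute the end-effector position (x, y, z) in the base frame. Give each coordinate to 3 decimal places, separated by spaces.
-0.801 -3.320 4.598

after link 1: o_1 = (-1.7321, -1.0000, 0.0000)
after link 2: o_2 = (1.1657, -1.7765, 2.0000)
after link 3: o_3 = (-0.8008, -3.3201, 4.5981)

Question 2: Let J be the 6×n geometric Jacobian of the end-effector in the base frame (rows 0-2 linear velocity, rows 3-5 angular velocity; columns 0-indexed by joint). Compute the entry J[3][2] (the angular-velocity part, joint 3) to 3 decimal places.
-0.259

axis z_2 = (-0.2588,-0.9659,0.0000); lever o_n−o_2 = (-1.9665,-1.5436,2.5981)
cross product → J_v[:, 2] = (-2.5095,0.6724,-1.5000)
J_ω[:, 2] = z_2
entry J[3][2] = -0.2588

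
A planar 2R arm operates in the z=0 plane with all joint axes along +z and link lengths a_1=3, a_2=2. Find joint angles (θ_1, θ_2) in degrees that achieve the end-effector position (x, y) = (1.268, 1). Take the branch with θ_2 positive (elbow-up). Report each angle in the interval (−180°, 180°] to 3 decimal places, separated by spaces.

-0.002 149.999

cos θ_2 = (2.6078−3²−2²)/(2·3·2) = -0.8660; θ_2 = 149.9988° (elbow-up)
β = atan2(1.0000,1.2680) = 38.2608°; ψ = atan2(1.0000,1.2680) = 38.2625°
θ_1 = β − ψ = -0.0017°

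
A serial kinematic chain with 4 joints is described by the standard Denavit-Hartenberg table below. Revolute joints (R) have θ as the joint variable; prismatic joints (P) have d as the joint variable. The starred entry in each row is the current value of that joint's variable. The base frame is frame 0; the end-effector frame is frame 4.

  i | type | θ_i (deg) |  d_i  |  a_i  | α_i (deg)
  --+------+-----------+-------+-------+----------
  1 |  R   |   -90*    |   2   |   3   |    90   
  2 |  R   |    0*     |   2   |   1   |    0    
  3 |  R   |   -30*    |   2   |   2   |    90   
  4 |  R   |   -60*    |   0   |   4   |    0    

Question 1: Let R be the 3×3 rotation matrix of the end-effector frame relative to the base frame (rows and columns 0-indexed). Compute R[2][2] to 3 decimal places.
End-effector z-axis (col 2 of R) = (-0.0000,0.5000,-0.8660)
R[2][2] = -0.8660

-0.866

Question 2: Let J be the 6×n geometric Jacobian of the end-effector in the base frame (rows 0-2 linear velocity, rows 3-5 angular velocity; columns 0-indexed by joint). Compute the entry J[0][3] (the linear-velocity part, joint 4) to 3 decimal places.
axis z_3 = (-0.0000,0.5000,-0.8660); lever o_n−o_3 = (3.4641,-1.7321,-1.0000)
cross product → J_v[:, 3] = (-2.0000,-3.0000,-1.7321)
J_ω[:, 3] = z_3
entry J[0][3] = -2.0000

-2.000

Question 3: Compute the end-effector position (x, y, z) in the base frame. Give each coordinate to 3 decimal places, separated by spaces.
after link 1: o_1 = (0.0000, -3.0000, 2.0000)
after link 2: o_2 = (-2.0000, -4.0000, 2.0000)
after link 3: o_3 = (-4.0000, -5.7321, 1.0000)
after link 4: o_4 = (-0.5359, -7.4641, -0.0000)

-0.536 -7.464 -0.000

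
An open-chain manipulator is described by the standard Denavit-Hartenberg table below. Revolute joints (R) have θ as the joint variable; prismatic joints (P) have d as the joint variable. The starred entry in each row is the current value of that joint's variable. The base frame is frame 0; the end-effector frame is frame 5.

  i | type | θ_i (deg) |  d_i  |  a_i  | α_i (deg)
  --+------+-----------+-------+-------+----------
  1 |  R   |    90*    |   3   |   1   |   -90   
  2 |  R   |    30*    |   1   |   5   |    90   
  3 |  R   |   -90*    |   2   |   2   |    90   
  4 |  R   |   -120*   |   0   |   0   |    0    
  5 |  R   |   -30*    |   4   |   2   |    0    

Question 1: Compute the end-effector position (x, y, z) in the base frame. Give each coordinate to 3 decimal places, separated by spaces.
after link 1: o_1 = (0.0000, 1.0000, 3.0000)
after link 2: o_2 = (-1.0000, 5.3301, 0.5000)
after link 3: o_3 = (1.0000, 6.3301, 2.2321)
after link 4: o_4 = (1.0000, 6.3301, 2.2321)
after link 5: o_5 = (-0.7321, 2.3660, 3.3660)

-0.732 2.366 3.366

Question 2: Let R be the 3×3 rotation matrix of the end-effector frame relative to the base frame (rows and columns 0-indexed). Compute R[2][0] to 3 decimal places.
End-effector x-axis (col 0 of R) = (-0.8660,-0.2500,-0.4330)
R[2][0] = -0.4330

-0.433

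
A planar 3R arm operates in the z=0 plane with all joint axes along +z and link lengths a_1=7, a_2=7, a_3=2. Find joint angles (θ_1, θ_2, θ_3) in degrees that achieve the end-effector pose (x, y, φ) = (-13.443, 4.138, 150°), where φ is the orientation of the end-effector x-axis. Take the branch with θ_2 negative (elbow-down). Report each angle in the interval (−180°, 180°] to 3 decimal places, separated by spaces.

-164.998 -60.004 15.003

wrist centre = target − a_3·(cos φ, sin φ) = (-11.7109, 3.1380)
cos θ_2 = (146.9934−7²−7²)/(2·7·7) = 0.4999; θ_2 = -60.0045° (elbow-down)
β = atan2(3.1380,-11.7109) = 164.9997°; ψ = atan2(-6.0625,10.4995) = -30.0022°
θ_1 = β − ψ = 195.0020°
θ_3 = φ − θ_1 − θ_2 = 15.0025° (wrapped to (-180°,180°])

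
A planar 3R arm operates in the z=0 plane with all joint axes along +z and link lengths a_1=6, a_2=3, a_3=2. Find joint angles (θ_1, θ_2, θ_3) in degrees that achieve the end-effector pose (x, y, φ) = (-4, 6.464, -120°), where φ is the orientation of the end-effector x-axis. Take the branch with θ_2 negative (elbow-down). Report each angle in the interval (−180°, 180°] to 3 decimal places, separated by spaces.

120.002 -30.005 150.003

wrist centre = target − a_3·(cos φ, sin φ) = (-3.0000, 8.1961)
cos θ_2 = (76.1752−6²−3²)/(2·6·3) = 0.8660; θ_2 = -30.0053° (elbow-down)
β = atan2(8.1961,-3.0000) = 110.1041°; ψ = atan2(-1.5002,8.5979) = -9.8978°
θ_1 = β − ψ = 120.0019°
θ_3 = φ − θ_1 − θ_2 = 150.0034° (wrapped to (-180°,180°])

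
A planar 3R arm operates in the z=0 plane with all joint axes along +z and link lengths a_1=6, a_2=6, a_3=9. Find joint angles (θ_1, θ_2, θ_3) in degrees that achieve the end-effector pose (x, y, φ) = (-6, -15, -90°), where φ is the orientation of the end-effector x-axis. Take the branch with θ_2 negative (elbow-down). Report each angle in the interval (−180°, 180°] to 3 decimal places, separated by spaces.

wrist centre = target − a_3·(cos φ, sin φ) = (-6.0000, -6.0000)
cos θ_2 = (72.0000−6²−6²)/(2·6·6) = 0.0000; θ_2 = -90.0000° (elbow-down)
β = atan2(-6.0000,-6.0000) = -135.0000°; ψ = atan2(-6.0000,6.0000) = -45.0000°
θ_1 = β − ψ = -90.0000°
θ_3 = φ − θ_1 − θ_2 = 90.0000° (wrapped to (-180°,180°])

-90.000 -90.000 90.000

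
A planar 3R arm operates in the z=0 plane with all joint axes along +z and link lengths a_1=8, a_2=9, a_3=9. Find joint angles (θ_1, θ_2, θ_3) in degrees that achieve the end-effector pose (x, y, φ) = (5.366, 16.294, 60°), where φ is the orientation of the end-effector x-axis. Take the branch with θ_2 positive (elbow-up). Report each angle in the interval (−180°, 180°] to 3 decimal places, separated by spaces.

wrist centre = target − a_3·(cos φ, sin φ) = (0.8660, 8.4998)
cos θ_2 = (72.9961−8²−9²)/(2·8·9) = -0.5000; θ_2 = 120.0018° (elbow-up)
β = atan2(8.4998,0.8660) = 84.1825°; ψ = atan2(7.7941,3.4998) = 65.8186°
θ_1 = β − ψ = 18.3638°
θ_3 = φ − θ_1 − θ_2 = -78.3657° (wrapped to (-180°,180°])

18.364 120.002 -78.366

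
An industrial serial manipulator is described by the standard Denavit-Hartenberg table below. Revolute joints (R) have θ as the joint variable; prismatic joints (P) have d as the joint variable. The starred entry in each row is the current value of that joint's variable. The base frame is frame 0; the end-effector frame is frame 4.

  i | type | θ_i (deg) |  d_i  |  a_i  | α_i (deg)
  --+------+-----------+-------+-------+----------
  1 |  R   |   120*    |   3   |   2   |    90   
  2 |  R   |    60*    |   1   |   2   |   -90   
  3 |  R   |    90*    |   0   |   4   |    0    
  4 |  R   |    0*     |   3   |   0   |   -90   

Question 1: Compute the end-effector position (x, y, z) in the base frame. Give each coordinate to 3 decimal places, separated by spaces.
-2.799 -1.152 6.232

after link 1: o_1 = (-1.0000, 1.7321, 3.0000)
after link 2: o_2 = (-0.6340, 3.0981, 4.7321)
after link 3: o_3 = (-4.0981, 1.0981, 4.7321)
after link 4: o_4 = (-2.7990, -1.1519, 6.2321)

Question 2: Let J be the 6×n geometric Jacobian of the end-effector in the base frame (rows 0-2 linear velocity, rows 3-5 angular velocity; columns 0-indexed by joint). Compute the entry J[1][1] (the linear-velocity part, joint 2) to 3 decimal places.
axis z_1 = (0.8660,0.5000,0.0000); lever o_n−o_1 = (-1.7990,-2.8840,3.2321)
cross product → J_v[:, 1] = (1.6160,-2.7990,-1.5981)
J_ω[:, 1] = z_1
entry J[1][1] = -2.7990

-2.799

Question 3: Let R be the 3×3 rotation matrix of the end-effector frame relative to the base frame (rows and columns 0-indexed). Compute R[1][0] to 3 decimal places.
End-effector x-axis (col 0 of R) = (-0.8660,-0.5000,0.0000)
R[1][0] = -0.5000

-0.500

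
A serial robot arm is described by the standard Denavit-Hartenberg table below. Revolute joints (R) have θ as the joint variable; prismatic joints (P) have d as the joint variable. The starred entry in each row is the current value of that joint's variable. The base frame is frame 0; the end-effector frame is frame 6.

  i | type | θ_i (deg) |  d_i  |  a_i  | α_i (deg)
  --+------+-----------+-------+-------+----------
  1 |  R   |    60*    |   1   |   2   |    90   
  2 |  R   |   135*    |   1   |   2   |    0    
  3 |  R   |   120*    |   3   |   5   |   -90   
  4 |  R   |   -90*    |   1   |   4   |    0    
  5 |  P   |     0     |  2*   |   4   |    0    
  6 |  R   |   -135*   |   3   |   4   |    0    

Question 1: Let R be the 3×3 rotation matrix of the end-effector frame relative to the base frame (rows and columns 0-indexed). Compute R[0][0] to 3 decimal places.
End-effector x-axis (col 0 of R) = (-0.5209,0.5120,0.6830)
R[0][0] = -0.5209

-0.521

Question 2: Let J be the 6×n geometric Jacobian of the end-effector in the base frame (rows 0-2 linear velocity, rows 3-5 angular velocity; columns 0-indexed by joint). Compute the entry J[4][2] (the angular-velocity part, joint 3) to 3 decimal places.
axis z_2 = (0.8660,-0.5000,0.0000); lever o_n−o_2 = (9.6935,0.4466,-3.6505)
cross product → J_v[:, 2] = (1.8252,3.1614,5.2335)
J_ω[:, 2] = z_2
entry J[4][2] = -0.5000

-0.500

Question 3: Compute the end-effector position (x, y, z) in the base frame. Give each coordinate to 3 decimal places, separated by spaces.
after link 1: o_1 = (1.0000, 1.7321, 1.0000)
after link 2: o_2 = (1.1589, 0.0073, 2.4142)
after link 3: o_3 = (3.1099, -2.6134, -2.4154)
after link 4: o_4 = (7.0570, -3.7769, -2.6742)
after link 5: o_5 = (11.4870, -4.1039, -3.1919)
after link 6: o_6 = (10.8525, 0.4539, -1.2363)

10.852 0.454 -1.236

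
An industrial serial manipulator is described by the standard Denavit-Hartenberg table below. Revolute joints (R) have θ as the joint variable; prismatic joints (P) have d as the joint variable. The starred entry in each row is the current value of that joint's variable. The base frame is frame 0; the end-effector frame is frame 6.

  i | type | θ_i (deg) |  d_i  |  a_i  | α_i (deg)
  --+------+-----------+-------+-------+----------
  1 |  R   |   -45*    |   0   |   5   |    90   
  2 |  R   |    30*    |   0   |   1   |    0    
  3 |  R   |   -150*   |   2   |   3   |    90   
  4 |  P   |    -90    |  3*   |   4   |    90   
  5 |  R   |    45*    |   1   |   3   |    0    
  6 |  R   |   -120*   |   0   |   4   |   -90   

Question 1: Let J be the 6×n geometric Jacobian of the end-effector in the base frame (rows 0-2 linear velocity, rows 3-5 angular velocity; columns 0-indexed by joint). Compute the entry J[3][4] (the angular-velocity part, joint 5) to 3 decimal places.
0.354

axis z_4 = (0.3536,-0.3536,0.8660); lever o_n−o_4 = (3.6526,0.8115,-0.0052)
cross product → J_v[:, 4] = (-0.7010,3.1651,1.5783)
J_ω[:, 4] = z_4
entry J[3][4] = 0.3536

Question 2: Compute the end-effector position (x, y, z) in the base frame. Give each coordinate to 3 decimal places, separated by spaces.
6.317 0.976 -0.603

after link 1: o_1 = (3.5355, -3.5355, 0.0000)
after link 2: o_2 = (4.1479, -4.1479, 0.5000)
after link 3: o_3 = (1.6730, -4.5015, -2.0981)
after link 4: o_4 = (2.6643, 0.1641, -0.5981)
after link 5: o_5 = (3.2189, 2.6096, 1.3286)
after link 6: o_6 = (6.3169, 0.9756, -0.6032)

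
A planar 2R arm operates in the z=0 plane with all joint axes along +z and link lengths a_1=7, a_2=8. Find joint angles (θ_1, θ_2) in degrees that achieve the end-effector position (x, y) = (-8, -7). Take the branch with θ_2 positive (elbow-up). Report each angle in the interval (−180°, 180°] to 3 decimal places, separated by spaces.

cos θ_2 = (113.0000−7²−8²)/(2·7·8) = 0.0000; θ_2 = 90.0000° (elbow-up)
β = atan2(-7.0000,-8.0000) = -138.8141°; ψ = atan2(8.0000,7.0000) = 48.8141°
θ_1 = β − ψ = -187.6281°

172.372 90.000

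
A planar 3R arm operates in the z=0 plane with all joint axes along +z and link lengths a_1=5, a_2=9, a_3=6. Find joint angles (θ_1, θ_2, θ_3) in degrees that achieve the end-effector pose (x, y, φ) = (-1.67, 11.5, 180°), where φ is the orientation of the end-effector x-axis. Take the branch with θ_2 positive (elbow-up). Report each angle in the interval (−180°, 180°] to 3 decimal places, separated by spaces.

30.000 60.001 89.999

wrist centre = target − a_3·(cos φ, sin φ) = (4.3300, 11.5000)
cos θ_2 = (150.9989−5²−9²)/(2·5·9) = 0.5000; θ_2 = 60.0008° (elbow-up)
β = atan2(11.5000,4.3300) = 69.3676°; ψ = atan2(7.7943,9.4999) = 39.3676°
θ_1 = β − ψ = 30.0000°
θ_3 = φ − θ_1 − θ_2 = 89.9992° (wrapped to (-180°,180°])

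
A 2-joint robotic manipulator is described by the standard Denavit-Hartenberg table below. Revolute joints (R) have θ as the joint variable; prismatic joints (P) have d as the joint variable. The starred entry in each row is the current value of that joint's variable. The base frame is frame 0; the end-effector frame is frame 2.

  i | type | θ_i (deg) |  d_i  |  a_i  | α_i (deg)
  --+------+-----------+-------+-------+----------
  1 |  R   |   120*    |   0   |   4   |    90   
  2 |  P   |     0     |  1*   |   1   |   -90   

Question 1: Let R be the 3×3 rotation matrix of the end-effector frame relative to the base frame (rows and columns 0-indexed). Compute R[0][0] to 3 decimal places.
End-effector x-axis (col 0 of R) = (-0.5000,0.8660,0.0000)
R[0][0] = -0.5000

-0.500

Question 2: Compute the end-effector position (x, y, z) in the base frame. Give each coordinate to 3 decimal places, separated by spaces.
-1.634 4.830 0.000

after link 1: o_1 = (-2.0000, 3.4641, 0.0000)
after link 2: o_2 = (-1.6340, 4.8301, 0.0000)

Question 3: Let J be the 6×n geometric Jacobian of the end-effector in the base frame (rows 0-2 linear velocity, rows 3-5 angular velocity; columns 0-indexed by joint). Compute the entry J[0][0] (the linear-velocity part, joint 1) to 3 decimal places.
-4.830

axis z_0 = ẑ; lever o_n−o_0 = (-1.6340,4.8301,0.0000)
cross product → J_v[:, 0] = (-4.8301,-1.6340,0.0000)
J_ω[:, 0] = z_0
entry J[0][0] = -4.8301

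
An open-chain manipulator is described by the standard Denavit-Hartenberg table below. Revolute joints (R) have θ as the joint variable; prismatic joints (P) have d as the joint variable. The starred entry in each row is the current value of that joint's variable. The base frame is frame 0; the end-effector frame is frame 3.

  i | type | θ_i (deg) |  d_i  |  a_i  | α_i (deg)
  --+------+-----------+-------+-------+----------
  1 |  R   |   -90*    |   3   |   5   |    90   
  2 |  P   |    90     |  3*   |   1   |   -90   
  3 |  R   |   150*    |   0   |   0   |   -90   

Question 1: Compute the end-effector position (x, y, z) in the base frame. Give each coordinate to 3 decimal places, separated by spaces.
-3.000 -5.000 4.000

after link 1: o_1 = (0.0000, -5.0000, 3.0000)
after link 2: o_2 = (-3.0000, -5.0000, 4.0000)
after link 3: o_3 = (-3.0000, -5.0000, 4.0000)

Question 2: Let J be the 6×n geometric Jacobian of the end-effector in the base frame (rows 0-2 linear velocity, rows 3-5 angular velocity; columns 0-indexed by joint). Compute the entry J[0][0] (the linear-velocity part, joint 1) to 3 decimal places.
axis z_0 = ẑ; lever o_n−o_0 = (-3.0000,-5.0000,4.0000)
cross product → J_v[:, 0] = (5.0000,-3.0000,0.0000)
J_ω[:, 0] = z_0
entry J[0][0] = 5.0000

5.000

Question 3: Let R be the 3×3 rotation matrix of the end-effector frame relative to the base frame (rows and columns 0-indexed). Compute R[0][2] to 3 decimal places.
-0.866

End-effector z-axis (col 2 of R) = (-0.8660,-0.0000,-0.5000)
R[0][2] = -0.8660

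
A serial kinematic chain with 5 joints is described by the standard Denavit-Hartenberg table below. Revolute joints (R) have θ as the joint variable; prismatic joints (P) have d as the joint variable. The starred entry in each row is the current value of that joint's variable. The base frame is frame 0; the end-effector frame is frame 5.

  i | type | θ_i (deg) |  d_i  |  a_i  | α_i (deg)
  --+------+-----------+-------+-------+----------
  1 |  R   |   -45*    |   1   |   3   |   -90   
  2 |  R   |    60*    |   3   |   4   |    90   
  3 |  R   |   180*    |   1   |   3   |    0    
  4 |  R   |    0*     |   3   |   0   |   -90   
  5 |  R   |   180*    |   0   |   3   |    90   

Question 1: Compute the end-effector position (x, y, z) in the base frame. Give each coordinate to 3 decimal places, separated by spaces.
8.106 -3.864 -0.464

after link 1: o_1 = (2.1213, -2.1213, 1.0000)
after link 2: o_2 = (5.6569, -1.4142, -2.4641)
after link 3: o_3 = (5.2086, -0.9659, 0.6340)
after link 4: o_4 = (7.0457, -2.8030, 2.1340)
after link 5: o_5 = (8.1063, -3.8637, -0.4641)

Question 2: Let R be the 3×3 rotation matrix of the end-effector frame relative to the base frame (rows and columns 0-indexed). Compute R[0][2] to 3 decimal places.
End-effector z-axis (col 2 of R) = (-0.6124,0.6124,-0.5000)
R[0][2] = -0.6124

-0.612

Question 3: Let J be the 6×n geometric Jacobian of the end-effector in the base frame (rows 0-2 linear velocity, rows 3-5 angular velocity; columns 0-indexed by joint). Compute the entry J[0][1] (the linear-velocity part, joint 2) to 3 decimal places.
axis z_1 = (0.7071,0.7071,0.0000); lever o_n−o_1 = (5.9850,-1.7424,-1.4641)
cross product → J_v[:, 1] = (-1.0353,1.0353,-5.4641)
J_ω[:, 1] = z_1
entry J[0][1] = -1.0353

-1.035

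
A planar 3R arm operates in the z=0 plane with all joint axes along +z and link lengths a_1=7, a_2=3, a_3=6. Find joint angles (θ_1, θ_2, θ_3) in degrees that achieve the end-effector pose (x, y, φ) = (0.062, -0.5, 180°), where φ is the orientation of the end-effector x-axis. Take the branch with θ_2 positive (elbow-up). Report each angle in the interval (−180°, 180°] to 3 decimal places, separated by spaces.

wrist centre = target − a_3·(cos φ, sin φ) = (6.0620, -0.5000)
cos θ_2 = (36.9978−7²−3²)/(2·7·3) = -0.5001; θ_2 = 120.0034° (elbow-up)
β = atan2(-0.5000,6.0620) = -4.7151°; ψ = atan2(2.5980,5.4998) = 25.2849°
θ_1 = β − ψ = -30.0000°
θ_3 = φ − θ_1 − θ_2 = 89.9966° (wrapped to (-180°,180°])

-30.000 120.003 89.997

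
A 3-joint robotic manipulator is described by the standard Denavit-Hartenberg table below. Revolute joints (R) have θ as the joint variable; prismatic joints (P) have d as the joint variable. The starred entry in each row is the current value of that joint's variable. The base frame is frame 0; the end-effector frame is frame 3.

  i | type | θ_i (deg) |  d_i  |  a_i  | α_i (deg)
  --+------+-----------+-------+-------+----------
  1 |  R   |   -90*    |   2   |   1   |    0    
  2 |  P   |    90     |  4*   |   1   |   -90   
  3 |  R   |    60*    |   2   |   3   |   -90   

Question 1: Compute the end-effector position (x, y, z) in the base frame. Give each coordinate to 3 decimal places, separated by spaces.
after link 1: o_1 = (0.0000, -1.0000, 2.0000)
after link 2: o_2 = (1.0000, -1.0000, 6.0000)
after link 3: o_3 = (2.5000, 1.0000, 3.4019)

2.500 1.000 3.402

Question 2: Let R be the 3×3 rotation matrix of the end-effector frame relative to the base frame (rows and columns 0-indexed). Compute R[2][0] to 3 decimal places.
End-effector x-axis (col 0 of R) = (0.5000,0.0000,-0.8660)
R[2][0] = -0.8660

-0.866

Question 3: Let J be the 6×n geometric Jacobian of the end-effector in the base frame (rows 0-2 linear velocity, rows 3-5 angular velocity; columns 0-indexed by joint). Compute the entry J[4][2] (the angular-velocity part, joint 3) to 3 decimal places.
axis z_2 = (0.0000,1.0000,0.0000); lever o_n−o_2 = (1.5000,2.0000,-2.5981)
cross product → J_v[:, 2] = (-2.5981,0.0000,-1.5000)
J_ω[:, 2] = z_2
entry J[4][2] = 1.0000

1.000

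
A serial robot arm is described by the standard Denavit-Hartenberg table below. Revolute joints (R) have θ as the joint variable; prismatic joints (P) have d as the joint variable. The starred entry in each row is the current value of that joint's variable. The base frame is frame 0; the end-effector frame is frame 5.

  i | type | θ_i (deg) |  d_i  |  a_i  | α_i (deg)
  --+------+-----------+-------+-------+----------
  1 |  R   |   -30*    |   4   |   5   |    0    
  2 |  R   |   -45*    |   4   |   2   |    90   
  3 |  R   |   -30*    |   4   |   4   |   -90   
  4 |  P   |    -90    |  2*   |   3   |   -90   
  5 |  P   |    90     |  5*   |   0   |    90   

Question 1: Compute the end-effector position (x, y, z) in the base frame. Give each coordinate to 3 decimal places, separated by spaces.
0.362 -14.738 5.232

after link 1: o_1 = (4.3301, -2.5000, 4.0000)
after link 2: o_2 = (4.8478, -4.4319, 8.0000)
after link 3: o_3 = (1.8806, -8.8132, 6.0000)
after link 4: o_4 = (-0.7583, -10.5556, 7.7321)
after link 5: o_5 = (0.3624, -14.7382, 5.2321)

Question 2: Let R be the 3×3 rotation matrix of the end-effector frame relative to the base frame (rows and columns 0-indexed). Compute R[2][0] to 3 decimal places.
-0.866

End-effector x-axis (col 0 of R) = (-0.1294,0.4830,-0.8660)
R[2][0] = -0.8660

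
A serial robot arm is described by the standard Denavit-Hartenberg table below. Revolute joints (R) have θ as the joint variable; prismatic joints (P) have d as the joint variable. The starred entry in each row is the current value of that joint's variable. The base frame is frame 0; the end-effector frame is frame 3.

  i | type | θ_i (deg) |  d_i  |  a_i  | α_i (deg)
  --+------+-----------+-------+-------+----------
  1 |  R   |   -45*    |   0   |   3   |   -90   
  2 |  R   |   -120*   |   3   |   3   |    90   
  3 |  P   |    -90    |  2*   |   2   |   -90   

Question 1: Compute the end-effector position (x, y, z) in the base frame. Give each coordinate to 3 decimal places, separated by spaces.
after link 1: o_1 = (2.1213, -2.1213, 0.0000)
after link 2: o_2 = (3.1820, 1.0607, 2.5981)
after link 3: o_3 = (0.5430, 0.8712, 1.5981)

0.543 0.871 1.598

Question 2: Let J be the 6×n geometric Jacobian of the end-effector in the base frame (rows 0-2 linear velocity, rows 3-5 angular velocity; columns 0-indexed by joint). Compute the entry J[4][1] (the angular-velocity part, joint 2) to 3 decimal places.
0.707

axis z_1 = (0.7071,0.7071,0.0000); lever o_n−o_1 = (-1.5783,2.9925,1.5981)
cross product → J_v[:, 1] = (1.1300,-1.1300,3.2321)
J_ω[:, 1] = z_1
entry J[4][1] = 0.7071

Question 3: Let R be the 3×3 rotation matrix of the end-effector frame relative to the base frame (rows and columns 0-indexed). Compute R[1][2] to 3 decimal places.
0.354

End-effector z-axis (col 2 of R) = (-0.3536,0.3536,0.8660)
R[1][2] = 0.3536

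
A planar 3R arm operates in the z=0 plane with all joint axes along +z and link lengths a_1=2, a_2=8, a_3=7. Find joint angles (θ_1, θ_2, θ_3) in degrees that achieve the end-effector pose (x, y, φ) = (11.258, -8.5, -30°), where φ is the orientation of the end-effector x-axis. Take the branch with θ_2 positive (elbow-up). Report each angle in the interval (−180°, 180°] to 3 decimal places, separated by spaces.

-150.009 120.007 0.002

wrist centre = target − a_3·(cos φ, sin φ) = (5.1958, -5.0000)
cos θ_2 = (51.9966−2²−8²)/(2·2·8) = -0.5001; θ_2 = 120.0071° (elbow-up)
β = atan2(-5.0000,5.1958) = -43.8997°; ψ = atan2(6.9277,-2.0009) = 106.1098°
θ_1 = β − ψ = -150.0095°
θ_3 = φ − θ_1 − θ_2 = 0.0024° (wrapped to (-180°,180°])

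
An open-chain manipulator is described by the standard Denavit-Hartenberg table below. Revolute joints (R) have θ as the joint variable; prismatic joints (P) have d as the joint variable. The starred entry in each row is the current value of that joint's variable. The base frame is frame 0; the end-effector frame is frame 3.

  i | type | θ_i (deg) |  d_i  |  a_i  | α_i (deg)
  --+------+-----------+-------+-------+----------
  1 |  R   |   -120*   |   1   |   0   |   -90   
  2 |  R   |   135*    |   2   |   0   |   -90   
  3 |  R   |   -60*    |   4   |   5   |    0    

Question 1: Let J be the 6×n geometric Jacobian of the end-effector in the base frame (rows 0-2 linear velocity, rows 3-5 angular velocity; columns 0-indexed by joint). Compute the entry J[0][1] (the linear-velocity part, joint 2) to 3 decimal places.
-0.530

axis z_1 = (0.8660,-0.5000,0.0000); lever o_n−o_1 = (7.7801,0.8154,1.0607)
cross product → J_v[:, 1] = (-0.5303,-0.9186,4.5962)
J_ω[:, 1] = z_1
entry J[0][1] = -0.5303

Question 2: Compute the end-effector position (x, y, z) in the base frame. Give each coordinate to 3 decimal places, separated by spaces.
after link 1: o_1 = (0.0000, 0.0000, 1.0000)
after link 2: o_2 = (1.7321, -1.0000, 1.0000)
after link 3: o_3 = (7.7801, 0.8154, 2.0607)

7.780 0.815 2.061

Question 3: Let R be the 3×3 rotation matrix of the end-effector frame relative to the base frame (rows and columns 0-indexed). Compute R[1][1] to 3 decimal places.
0.780

End-effector y-axis (col 1 of R) = (-0.1268,0.7803,-0.6124)
R[1][1] = 0.7803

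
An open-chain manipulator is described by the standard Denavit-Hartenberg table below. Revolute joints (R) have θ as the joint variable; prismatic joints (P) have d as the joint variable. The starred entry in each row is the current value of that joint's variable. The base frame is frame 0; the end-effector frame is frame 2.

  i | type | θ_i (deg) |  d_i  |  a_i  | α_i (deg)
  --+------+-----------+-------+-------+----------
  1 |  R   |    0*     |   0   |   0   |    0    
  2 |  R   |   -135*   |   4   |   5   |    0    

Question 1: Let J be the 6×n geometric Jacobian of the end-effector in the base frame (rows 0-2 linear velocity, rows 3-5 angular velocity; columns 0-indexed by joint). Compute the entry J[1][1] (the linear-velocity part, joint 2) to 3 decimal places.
-3.536

axis z_1 = (0.0000,0.0000,1.0000); lever o_n−o_1 = (-3.5355,-3.5355,4.0000)
cross product → J_v[:, 1] = (3.5355,-3.5355,0.0000)
J_ω[:, 1] = z_1
entry J[1][1] = -3.5355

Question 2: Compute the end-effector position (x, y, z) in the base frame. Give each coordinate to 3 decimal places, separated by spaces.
after link 1: o_1 = (0.0000, 0.0000, 0.0000)
after link 2: o_2 = (-3.5355, -3.5355, 4.0000)

-3.536 -3.536 4.000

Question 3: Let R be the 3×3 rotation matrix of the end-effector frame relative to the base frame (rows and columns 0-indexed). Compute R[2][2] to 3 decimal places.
End-effector z-axis (col 2 of R) = (0.0000,0.0000,1.0000)
R[2][2] = 1.0000

1.000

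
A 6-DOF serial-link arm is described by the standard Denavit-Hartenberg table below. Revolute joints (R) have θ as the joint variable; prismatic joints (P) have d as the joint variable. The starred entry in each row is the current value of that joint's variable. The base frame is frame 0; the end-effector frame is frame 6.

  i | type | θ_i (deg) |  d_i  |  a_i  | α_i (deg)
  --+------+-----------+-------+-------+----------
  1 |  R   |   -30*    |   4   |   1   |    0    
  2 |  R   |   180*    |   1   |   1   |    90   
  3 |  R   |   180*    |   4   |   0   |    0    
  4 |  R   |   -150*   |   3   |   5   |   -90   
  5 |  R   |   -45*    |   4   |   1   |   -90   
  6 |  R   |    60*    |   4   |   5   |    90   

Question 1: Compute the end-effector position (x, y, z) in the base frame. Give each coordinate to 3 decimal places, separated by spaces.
after link 1: o_1 = (0.8660, -0.5000, 4.0000)
after link 2: o_2 = (0.0000, 0.0000, 5.0000)
after link 3: o_3 = (2.0000, 3.4641, 5.0000)
after link 4: o_4 = (-0.2500, 8.2272, 7.5000)
after link 5: o_5 = (1.3053, 8.1458, 11.3177)
after link 6: o_6 = (-4.5472, 10.3000, 9.8658)

-4.547 10.300 9.866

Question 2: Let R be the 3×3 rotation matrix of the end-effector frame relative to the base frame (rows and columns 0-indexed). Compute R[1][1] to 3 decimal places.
-0.306

End-effector y-axis (col 1 of R) = (-0.8839,-0.3062,0.3536)
R[1][1] = -0.3062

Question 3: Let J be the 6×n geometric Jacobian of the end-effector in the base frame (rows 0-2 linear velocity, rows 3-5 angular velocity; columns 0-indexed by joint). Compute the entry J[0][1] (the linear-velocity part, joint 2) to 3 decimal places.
-10.800

axis z_1 = (0.0000,0.0000,1.0000); lever o_n−o_1 = (-5.4132,10.8000,5.8658)
cross product → J_v[:, 1] = (-10.8000,-5.4132,0.0000)
J_ω[:, 1] = z_1
entry J[0][1] = -10.8000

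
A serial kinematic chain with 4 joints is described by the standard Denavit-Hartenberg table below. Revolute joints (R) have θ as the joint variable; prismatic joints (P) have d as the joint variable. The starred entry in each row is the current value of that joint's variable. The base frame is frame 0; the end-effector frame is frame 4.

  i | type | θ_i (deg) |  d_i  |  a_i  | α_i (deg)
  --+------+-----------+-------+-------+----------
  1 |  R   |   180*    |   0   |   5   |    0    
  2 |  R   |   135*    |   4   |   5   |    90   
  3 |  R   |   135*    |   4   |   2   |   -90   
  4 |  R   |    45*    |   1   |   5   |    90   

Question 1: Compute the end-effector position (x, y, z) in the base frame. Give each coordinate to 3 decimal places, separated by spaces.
-5.061 -0.596 7.207

after link 1: o_1 = (-5.0000, 0.0000, 0.0000)
after link 2: o_2 = (-1.4645, -3.5355, 4.0000)
after link 3: o_3 = (-5.2929, -5.3640, 5.4142)
after link 4: o_4 = (-5.0607, -0.5962, 7.2071)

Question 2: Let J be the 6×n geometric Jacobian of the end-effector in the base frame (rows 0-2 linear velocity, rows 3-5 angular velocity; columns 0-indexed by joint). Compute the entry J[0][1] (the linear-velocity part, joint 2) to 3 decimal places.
axis z_1 = (0.0000,0.0000,1.0000); lever o_n−o_1 = (-0.0607,-0.5962,7.2071)
cross product → J_v[:, 1] = (0.5962,-0.0607,0.0000)
J_ω[:, 1] = z_1
entry J[0][1] = 0.5962

0.596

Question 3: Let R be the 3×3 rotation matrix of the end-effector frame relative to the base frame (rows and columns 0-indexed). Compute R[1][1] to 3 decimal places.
0.500

End-effector y-axis (col 1 of R) = (-0.5000,0.5000,-0.7071)
R[1][1] = 0.5000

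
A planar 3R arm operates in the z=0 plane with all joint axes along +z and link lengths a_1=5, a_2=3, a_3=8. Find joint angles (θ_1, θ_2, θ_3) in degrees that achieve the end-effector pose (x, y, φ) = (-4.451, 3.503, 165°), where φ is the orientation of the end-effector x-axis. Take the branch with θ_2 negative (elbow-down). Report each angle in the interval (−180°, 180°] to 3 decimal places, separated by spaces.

wrist centre = target − a_3·(cos φ, sin φ) = (3.2764, 1.4324)
cos θ_2 = (12.7867−5²−3²)/(2·5·3) = -0.7071; θ_2 = -135.0001° (elbow-down)
β = atan2(1.4324,3.2764) = 23.6150°; ψ = atan2(-2.1213,2.8787) = -36.3868°
θ_1 = β − ψ = 60.0017°
θ_3 = φ − θ_1 − θ_2 = -120.0016° (wrapped to (-180°,180°])

60.002 -135.000 -120.002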